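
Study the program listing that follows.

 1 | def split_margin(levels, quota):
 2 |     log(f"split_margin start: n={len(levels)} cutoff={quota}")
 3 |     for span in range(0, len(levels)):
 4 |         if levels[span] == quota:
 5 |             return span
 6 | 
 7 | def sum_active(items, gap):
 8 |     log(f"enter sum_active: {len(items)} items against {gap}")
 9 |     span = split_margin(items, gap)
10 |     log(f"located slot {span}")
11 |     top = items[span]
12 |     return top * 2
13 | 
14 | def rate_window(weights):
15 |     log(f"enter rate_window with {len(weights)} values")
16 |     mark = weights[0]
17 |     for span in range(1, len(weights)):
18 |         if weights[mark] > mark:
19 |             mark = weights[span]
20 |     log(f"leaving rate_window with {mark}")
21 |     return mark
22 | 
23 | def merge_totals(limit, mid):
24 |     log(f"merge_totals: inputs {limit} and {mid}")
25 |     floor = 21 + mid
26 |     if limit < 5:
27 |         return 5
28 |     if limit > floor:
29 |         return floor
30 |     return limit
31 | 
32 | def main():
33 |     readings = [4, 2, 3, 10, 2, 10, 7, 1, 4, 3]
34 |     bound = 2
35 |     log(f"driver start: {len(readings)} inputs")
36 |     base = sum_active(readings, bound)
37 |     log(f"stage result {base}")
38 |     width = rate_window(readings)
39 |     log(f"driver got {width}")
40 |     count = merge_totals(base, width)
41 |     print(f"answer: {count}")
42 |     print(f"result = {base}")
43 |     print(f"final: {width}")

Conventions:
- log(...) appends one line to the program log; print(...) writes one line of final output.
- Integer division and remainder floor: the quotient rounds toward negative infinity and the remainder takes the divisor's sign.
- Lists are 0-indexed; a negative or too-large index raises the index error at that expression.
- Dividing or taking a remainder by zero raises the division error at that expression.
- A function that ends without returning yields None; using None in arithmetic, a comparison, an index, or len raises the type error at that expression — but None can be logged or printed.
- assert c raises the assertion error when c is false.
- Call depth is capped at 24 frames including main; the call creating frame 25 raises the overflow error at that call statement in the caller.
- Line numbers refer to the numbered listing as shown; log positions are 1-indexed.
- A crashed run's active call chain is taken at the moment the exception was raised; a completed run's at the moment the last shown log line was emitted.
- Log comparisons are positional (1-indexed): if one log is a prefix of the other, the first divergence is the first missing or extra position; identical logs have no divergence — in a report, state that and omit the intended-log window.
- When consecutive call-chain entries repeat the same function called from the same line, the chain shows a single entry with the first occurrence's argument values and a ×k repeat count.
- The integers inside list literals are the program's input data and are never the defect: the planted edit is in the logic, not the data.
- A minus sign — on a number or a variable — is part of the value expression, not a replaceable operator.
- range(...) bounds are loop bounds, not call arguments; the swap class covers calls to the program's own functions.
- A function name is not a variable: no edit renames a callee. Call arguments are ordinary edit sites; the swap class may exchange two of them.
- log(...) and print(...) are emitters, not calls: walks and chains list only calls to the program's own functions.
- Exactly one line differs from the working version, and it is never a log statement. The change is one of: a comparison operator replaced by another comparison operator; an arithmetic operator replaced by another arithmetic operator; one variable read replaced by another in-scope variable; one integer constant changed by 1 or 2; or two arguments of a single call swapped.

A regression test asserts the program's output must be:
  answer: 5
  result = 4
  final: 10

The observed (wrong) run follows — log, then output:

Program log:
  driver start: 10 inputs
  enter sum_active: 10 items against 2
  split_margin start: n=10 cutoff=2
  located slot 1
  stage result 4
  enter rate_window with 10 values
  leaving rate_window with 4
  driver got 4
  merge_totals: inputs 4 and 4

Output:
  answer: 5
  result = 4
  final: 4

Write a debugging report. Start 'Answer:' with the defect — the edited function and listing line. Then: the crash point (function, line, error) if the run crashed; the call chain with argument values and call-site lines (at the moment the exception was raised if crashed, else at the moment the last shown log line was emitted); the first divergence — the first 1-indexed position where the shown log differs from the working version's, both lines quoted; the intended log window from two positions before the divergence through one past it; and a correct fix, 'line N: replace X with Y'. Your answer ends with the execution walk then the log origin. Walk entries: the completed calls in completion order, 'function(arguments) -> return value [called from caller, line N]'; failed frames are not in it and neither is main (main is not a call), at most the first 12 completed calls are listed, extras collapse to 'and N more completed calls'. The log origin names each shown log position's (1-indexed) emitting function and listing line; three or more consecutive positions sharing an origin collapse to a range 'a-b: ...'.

Answer: the defect is in rate_window at line 18.
Key fact: Everything matches until log position 7, which reads 'leaving rate_window with 4' in place of 'leaving rate_window with 10'.
Call chain: main -> merge_totals(4, 4) (called at line 40).
First divergence: position 7; shown 'leaving rate_window with 4' vs intended 'leaving rate_window with 10'.
Intended log window:
  5: stage result 4
  6: enter rate_window with 10 values
  7: leaving rate_window with 10
  8: driver got 10
Execution walk:
  split_margin([4, 2, 3, 10, 2, 10, 7, 1, 4, 3], 2) -> 1  [called from sum_active, line 9]
  sum_active([4, 2, 3, 10, 2, 10, 7, 1, 4, 3], 2) -> 4  [called from main, line 36]
  rate_window([4, 2, 3, 10, 2, 10, 7, 1, 4, 3]) -> 4  [called from main, line 38]
  merge_totals(4, 4) -> 5  [called from main, line 40]
Log line origins:
  1 — main, line 35
  2 — sum_active, line 8
  3 — split_margin, line 2
  4 — sum_active, line 10
  5 — main, line 37
  6 — rate_window, line 15
  7 — rate_window, line 20
  8 — main, line 39
  9 — merge_totals, line 24
A correct fix: line 18: replace `weights[mark]` with `weights[span]`.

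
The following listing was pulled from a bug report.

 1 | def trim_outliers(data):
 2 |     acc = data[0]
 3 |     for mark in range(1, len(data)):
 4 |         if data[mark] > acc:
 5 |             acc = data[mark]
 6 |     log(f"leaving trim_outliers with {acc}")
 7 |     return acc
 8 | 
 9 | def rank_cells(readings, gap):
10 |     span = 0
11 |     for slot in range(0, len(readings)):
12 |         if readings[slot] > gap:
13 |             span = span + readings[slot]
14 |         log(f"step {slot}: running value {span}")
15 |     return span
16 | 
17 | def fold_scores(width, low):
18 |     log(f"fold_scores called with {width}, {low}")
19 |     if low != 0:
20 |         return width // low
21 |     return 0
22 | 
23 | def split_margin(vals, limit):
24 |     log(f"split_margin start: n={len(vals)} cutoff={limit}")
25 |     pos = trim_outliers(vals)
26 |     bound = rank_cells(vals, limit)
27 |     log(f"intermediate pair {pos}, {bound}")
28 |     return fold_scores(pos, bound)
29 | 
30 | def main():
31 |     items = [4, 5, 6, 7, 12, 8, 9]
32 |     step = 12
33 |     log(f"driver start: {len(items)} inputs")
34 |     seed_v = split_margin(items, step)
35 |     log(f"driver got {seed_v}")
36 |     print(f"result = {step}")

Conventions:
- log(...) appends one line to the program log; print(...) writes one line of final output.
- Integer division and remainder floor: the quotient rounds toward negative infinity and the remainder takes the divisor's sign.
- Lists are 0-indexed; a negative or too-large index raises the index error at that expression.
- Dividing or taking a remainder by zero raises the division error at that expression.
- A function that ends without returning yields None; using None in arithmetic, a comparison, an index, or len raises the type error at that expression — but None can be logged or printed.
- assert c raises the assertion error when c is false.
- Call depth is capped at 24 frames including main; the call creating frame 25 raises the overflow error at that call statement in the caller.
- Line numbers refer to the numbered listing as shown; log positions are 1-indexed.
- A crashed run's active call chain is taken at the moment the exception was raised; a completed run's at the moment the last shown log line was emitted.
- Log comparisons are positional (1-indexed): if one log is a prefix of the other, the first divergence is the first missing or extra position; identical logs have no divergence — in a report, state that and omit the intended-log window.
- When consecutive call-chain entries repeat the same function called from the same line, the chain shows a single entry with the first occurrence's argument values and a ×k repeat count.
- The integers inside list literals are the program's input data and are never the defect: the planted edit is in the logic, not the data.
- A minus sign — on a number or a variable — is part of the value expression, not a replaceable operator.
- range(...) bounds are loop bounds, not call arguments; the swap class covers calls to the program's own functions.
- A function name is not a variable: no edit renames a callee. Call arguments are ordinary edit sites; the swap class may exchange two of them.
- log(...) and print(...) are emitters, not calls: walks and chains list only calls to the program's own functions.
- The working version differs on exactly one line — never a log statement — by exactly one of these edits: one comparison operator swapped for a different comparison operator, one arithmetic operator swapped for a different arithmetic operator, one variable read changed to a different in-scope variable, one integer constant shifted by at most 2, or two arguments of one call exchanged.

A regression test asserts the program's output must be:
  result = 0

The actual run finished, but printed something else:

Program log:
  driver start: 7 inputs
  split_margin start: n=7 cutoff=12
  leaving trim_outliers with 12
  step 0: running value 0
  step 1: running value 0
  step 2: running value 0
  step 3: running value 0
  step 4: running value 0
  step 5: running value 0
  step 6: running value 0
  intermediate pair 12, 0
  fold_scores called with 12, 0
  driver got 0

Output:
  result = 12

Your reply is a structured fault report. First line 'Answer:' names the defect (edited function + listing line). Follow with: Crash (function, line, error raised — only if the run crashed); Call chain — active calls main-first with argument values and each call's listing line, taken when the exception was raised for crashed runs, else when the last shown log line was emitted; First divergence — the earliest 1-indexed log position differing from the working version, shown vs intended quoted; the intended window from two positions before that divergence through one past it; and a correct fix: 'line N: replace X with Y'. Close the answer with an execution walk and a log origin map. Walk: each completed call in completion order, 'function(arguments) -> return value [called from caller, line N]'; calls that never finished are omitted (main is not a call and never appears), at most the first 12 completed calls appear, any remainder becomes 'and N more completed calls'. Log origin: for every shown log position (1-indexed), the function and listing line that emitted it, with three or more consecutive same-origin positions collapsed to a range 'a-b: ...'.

Answer: the defect is in main at line 36.
Core observation: No log line changed; the fault shows up purely in the output.
Call chain: main.
First divergence: none; the two logs match at every position.
Execution walk:
  trim_outliers([4, 5, 6, 7, 12, 8, 9]) -> 12  [called from split_margin, line 25]
  rank_cells([4, 5, 6, 7, 12, 8, 9], 12) -> 0  [called from split_margin, line 26]
  fold_scores(12, 0) -> 0  [called from split_margin, line 28]
  split_margin([4, 5, 6, 7, 12, 8, 9], 12) -> 0  [called from main, line 34]
Origin of each log line:
  1: from main, line 33
  2: from split_margin, line 24
  3: from trim_outliers, line 6
  4-10: from rank_cells, line 14
  11: from split_margin, line 27
  12: from fold_scores, line 18
  13: from main, line 35
A correct fix: line 36: replace `step` with `seed_v`.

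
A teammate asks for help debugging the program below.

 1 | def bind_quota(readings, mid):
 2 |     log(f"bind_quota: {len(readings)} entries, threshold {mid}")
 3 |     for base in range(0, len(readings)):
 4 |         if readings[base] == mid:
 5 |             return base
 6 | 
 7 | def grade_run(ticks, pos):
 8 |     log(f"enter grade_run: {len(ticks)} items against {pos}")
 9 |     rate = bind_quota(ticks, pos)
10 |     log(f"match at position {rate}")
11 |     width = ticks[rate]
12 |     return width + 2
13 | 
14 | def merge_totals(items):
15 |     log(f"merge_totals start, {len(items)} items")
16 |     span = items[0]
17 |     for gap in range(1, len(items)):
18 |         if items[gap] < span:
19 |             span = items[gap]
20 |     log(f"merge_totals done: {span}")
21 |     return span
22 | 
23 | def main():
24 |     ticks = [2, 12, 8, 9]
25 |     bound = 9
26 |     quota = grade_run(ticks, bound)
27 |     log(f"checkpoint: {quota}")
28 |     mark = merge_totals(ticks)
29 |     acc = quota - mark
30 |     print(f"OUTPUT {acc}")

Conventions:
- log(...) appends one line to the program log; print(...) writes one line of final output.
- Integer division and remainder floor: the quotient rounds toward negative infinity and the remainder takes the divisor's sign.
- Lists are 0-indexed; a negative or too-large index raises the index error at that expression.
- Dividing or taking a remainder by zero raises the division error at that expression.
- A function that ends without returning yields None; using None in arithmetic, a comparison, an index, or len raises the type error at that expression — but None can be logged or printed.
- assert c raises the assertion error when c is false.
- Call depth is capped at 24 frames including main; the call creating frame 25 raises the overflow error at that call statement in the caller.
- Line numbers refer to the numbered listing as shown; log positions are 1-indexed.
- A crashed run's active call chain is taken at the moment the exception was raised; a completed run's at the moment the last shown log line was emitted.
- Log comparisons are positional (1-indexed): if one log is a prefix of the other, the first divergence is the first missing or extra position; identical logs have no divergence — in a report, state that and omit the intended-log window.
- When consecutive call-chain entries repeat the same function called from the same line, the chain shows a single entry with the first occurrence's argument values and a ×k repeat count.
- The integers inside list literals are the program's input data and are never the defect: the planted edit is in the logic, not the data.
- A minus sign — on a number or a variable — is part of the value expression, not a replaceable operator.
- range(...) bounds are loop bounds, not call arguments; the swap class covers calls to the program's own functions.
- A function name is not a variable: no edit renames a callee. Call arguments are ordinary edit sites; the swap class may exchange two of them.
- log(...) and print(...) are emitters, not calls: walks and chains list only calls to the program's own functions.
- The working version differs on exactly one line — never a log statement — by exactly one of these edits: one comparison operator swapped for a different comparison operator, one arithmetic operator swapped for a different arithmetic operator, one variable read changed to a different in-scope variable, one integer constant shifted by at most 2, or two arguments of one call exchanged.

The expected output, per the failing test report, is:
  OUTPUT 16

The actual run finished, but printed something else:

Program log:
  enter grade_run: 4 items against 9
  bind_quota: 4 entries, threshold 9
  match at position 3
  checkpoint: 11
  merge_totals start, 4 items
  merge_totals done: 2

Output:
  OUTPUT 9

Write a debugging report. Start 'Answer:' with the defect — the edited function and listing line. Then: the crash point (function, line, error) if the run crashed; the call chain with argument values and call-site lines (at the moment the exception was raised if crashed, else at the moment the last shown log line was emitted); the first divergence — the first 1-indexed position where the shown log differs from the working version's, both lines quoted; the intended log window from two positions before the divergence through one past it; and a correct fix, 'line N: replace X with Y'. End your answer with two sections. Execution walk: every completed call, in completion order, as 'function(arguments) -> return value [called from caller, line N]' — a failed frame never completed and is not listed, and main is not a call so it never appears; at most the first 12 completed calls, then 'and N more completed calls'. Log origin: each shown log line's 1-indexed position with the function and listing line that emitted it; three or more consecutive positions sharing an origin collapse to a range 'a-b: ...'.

Answer: the defect is in grade_run at line 12.
Key observation: The log first diverges at position 4: the faulty run prints 'checkpoint: 11' where the working version prints 'checkpoint: 18'.
Call chain: main -> merge_totals([2, 12, 8, 9]) (called at line 28).
First divergence: position 4 — shown 'checkpoint: 11', intended 'checkpoint: 18'.
Intended log window:
  2: bind_quota: 4 entries, threshold 9
  3: match at position 3
  4: checkpoint: 18
  5: merge_totals start, 4 items
Execution walk:
  bind_quota([2, 12, 8, 9], 9) -> 3  [called from grade_run, line 9]
  grade_run([2, 12, 8, 9], 9) -> 11  [called from main, line 26]
  merge_totals([2, 12, 8, 9]) -> 2  [called from main, line 28]
Log origins:
  1 — grade_run, line 8
  2 — bind_quota, line 2
  3 — grade_run, line 10
  4 — main, line 27
  5 — merge_totals, line 15
  6 — merge_totals, line 20
A correct fix: line 12: replace `+` with `*`.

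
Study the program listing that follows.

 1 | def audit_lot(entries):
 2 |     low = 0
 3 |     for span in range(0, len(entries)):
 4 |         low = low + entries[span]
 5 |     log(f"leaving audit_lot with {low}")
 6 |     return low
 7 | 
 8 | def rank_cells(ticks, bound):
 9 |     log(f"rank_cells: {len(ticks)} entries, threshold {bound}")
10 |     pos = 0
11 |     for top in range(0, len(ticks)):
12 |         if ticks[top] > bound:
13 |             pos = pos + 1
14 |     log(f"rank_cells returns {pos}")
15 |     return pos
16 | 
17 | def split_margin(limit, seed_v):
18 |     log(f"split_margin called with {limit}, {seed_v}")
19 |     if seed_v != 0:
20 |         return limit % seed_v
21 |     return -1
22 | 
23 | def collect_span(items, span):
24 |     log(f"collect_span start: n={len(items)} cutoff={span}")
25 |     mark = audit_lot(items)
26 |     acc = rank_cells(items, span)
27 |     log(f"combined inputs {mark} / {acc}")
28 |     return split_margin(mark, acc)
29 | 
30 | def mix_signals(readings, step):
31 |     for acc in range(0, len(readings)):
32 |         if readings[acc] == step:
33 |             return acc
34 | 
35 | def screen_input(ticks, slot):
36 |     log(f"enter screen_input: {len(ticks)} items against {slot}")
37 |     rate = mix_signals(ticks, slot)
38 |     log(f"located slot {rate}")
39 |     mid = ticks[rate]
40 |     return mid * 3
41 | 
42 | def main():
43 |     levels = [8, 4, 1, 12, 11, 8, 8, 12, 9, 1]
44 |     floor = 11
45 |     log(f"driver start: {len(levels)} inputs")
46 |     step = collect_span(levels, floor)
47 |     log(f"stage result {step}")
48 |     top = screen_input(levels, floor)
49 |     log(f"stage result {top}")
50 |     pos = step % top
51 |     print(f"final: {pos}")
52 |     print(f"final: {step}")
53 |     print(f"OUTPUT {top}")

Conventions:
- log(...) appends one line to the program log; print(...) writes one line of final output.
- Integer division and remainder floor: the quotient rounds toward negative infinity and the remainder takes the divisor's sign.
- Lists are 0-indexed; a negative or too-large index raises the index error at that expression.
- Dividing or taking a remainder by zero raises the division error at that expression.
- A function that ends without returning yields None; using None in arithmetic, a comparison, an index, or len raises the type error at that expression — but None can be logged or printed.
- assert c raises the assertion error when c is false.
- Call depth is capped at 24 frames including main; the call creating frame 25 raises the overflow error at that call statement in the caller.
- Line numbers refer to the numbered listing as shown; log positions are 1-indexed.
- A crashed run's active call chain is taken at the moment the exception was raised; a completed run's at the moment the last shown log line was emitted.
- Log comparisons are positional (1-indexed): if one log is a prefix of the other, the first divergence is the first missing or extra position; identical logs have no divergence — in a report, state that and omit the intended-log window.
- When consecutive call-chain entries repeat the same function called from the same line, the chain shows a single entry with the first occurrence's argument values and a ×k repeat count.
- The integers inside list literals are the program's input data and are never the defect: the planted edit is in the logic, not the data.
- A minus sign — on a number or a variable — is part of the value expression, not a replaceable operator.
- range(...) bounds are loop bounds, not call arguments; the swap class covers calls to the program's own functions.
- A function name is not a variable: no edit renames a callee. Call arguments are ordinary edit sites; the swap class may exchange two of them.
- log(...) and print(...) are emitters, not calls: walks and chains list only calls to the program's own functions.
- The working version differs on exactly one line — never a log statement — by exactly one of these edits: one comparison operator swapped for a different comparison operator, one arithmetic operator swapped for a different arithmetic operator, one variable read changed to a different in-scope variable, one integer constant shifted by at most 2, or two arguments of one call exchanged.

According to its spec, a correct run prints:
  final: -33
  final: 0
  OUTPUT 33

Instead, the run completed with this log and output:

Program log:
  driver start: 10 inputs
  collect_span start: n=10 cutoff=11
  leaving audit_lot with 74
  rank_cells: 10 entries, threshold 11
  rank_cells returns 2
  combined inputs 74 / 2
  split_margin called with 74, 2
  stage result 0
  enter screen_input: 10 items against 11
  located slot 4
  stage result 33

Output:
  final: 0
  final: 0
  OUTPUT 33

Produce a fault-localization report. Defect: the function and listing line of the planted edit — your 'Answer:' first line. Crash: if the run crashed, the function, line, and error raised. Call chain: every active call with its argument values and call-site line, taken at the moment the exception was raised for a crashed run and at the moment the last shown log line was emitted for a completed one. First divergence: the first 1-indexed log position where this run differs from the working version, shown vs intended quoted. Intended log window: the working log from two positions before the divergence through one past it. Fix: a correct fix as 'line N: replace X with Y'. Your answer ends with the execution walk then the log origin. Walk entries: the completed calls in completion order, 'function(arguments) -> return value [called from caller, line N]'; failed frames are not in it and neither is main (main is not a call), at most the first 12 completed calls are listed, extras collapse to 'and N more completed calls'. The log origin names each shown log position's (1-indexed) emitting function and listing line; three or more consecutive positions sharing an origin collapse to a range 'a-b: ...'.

Answer: the defect is in main at line 50.
Key observation: The two runs log identically and part ways only at the printed values.
Call chain: main.
First divergence: none — the logs agree in full.
Execution walk:
  audit_lot([8, 4, 1, 12, 11, 8, 8, 12, 9, 1]) -> 74  [called from collect_span, line 25]
  rank_cells([8, 4, 1, 12, 11, 8, 8, 12, 9, 1], 11) -> 2  [called from collect_span, line 26]
  split_margin(74, 2) -> 0  [called from collect_span, line 28]
  collect_span([8, 4, 1, 12, 11, 8, 8, 12, 9, 1], 11) -> 0  [called from main, line 46]
  mix_signals([8, 4, 1, 12, 11, 8, 8, 12, 9, 1], 11) -> 4  [called from screen_input, line 37]
  screen_input([8, 4, 1, 12, 11, 8, 8, 12, 9, 1], 11) -> 33  [called from main, line 48]
Log origin:
  1 — main, line 45
  2 — collect_span, line 24
  3 — audit_lot, line 5
  4 — rank_cells, line 9
  5 — rank_cells, line 14
  6 — collect_span, line 27
  7 — split_margin, line 18
  8 — main, line 47
  9 — screen_input, line 36
  10 — screen_input, line 38
  11 — main, line 49
A correct fix: line 50: replace `%` with `-`.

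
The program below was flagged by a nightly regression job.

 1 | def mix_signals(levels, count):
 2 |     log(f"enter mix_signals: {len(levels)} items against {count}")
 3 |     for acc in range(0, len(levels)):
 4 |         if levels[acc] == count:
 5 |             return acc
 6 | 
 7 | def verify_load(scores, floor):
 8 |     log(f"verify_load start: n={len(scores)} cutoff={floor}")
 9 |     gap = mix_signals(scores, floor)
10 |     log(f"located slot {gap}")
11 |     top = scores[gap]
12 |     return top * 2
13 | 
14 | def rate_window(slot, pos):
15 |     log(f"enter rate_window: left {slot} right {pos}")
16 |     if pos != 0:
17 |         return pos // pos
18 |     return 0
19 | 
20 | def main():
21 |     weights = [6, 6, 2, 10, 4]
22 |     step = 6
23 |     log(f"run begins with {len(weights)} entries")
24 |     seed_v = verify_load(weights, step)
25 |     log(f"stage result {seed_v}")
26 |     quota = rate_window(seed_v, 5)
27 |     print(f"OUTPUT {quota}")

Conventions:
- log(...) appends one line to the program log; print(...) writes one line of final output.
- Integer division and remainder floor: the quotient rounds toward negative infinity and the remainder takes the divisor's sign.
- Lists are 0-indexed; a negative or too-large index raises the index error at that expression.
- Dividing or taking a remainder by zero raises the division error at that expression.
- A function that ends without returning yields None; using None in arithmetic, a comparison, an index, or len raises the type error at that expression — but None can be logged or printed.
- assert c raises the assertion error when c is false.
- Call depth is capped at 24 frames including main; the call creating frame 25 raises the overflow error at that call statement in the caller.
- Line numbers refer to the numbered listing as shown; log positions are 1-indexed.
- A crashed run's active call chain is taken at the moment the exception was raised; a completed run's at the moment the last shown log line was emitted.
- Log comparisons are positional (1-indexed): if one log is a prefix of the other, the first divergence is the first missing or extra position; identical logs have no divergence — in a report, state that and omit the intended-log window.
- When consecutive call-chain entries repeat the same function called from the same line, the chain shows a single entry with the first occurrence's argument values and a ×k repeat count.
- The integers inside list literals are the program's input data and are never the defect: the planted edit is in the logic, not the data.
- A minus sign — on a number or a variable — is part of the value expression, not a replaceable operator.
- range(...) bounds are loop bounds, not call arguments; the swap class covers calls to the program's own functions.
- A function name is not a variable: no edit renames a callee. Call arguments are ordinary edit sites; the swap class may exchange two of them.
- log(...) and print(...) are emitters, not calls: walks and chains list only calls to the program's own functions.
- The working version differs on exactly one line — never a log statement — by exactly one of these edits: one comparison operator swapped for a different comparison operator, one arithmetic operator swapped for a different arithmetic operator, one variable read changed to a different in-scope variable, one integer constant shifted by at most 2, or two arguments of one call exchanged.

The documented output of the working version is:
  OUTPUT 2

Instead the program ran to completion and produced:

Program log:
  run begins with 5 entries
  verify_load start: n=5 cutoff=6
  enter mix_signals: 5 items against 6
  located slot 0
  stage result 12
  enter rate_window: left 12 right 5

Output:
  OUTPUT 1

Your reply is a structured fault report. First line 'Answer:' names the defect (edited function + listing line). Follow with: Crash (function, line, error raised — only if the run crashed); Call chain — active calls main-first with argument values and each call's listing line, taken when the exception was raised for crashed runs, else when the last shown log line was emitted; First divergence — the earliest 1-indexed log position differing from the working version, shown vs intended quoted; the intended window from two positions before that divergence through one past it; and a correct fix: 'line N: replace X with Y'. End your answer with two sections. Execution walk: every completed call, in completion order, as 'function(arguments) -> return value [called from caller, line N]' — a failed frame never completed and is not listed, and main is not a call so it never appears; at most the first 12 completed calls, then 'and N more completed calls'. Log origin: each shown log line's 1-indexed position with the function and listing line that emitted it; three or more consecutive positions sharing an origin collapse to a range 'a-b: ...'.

Answer: the defect is in rate_window at line 17.
Key observation: The logs agree in full; only the final output differs.
Call chain: main -> rate_window(12, 5) (called at line 26).
First divergence: none (the log streams are identical).
Execution walk:
  mix_signals([6, 6, 2, 10, 4], 6) -> 0  [called from verify_load, line 9]
  verify_load([6, 6, 2, 10, 4], 6) -> 12  [called from main, line 24]
  rate_window(12, 5) -> 1  [called from main, line 26]
Log line origins:
  1: logged in main at line 23
  2: logged in verify_load at line 8
  3: logged in mix_signals at line 2
  4: logged in verify_load at line 10
  5: logged in main at line 25
  6: logged in rate_window at line 15
A correct fix: line 17: replace `pos // pos` with `slot // pos`.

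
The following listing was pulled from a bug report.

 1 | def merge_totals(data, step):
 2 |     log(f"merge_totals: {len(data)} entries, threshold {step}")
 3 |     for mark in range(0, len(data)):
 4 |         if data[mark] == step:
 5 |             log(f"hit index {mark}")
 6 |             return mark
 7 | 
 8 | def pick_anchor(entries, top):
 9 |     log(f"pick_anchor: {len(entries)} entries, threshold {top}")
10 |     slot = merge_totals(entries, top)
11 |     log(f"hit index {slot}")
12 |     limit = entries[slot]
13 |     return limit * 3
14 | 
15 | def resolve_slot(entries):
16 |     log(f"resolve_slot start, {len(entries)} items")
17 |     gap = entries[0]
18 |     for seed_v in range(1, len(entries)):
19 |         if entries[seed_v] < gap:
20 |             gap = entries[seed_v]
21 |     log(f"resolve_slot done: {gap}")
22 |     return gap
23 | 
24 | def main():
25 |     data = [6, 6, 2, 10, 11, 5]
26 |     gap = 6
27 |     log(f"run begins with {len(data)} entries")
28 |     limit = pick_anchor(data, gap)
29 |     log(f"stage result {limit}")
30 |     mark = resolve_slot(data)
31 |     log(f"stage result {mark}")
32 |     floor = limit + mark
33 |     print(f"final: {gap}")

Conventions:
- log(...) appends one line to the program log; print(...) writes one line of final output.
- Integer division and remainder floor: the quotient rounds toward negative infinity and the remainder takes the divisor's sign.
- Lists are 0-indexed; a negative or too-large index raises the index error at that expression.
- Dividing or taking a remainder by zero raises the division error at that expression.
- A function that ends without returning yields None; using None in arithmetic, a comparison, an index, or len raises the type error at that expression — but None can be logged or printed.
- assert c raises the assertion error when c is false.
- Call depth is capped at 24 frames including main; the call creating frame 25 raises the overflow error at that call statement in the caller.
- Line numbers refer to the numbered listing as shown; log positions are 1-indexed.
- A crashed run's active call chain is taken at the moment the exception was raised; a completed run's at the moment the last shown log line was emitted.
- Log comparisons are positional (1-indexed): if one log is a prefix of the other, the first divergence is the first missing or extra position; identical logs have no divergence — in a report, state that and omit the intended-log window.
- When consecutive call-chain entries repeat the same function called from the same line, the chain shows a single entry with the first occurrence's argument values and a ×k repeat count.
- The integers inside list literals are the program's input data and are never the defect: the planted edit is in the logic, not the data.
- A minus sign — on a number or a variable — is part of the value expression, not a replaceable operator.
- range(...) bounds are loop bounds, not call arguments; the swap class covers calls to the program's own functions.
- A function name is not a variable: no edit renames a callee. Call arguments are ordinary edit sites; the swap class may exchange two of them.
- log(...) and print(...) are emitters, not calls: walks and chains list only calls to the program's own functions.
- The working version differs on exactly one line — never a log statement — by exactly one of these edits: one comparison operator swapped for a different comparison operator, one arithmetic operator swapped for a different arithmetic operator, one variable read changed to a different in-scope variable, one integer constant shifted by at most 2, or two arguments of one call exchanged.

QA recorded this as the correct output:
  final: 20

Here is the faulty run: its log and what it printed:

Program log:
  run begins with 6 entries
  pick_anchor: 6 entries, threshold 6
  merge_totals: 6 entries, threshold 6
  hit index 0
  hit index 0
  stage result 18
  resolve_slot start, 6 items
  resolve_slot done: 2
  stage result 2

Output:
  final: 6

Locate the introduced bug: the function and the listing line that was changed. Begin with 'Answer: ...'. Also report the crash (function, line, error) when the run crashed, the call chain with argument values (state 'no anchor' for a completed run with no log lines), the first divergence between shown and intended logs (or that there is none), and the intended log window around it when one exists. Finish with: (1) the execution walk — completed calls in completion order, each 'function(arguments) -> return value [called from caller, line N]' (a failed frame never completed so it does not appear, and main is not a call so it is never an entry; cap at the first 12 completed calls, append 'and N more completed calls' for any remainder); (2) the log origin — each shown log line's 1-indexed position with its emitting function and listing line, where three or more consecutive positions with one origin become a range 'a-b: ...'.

Answer: the defect is in main at line 33.
Core observation: Nothing in the log betrays the bug — only the output does.
Call chain: main.
First divergence: there is none — every log position agrees.
Execution walk:
  merge_totals([6, 6, 2, 10, 11, 5], 6) -> 0  [called from pick_anchor, line 10]
  pick_anchor([6, 6, 2, 10, 11, 5], 6) -> 18  [called from main, line 28]
  resolve_slot([6, 6, 2, 10, 11, 5]) -> 2  [called from main, line 30]
Log origin:
  1: logged in main at line 27
  2: logged in pick_anchor at line 9
  3: logged in merge_totals at line 2
  4: logged in merge_totals at line 5
  5: logged in pick_anchor at line 11
  6: logged in main at line 29
  7: logged in resolve_slot at line 16
  8: logged in resolve_slot at line 21
  9: logged in main at line 31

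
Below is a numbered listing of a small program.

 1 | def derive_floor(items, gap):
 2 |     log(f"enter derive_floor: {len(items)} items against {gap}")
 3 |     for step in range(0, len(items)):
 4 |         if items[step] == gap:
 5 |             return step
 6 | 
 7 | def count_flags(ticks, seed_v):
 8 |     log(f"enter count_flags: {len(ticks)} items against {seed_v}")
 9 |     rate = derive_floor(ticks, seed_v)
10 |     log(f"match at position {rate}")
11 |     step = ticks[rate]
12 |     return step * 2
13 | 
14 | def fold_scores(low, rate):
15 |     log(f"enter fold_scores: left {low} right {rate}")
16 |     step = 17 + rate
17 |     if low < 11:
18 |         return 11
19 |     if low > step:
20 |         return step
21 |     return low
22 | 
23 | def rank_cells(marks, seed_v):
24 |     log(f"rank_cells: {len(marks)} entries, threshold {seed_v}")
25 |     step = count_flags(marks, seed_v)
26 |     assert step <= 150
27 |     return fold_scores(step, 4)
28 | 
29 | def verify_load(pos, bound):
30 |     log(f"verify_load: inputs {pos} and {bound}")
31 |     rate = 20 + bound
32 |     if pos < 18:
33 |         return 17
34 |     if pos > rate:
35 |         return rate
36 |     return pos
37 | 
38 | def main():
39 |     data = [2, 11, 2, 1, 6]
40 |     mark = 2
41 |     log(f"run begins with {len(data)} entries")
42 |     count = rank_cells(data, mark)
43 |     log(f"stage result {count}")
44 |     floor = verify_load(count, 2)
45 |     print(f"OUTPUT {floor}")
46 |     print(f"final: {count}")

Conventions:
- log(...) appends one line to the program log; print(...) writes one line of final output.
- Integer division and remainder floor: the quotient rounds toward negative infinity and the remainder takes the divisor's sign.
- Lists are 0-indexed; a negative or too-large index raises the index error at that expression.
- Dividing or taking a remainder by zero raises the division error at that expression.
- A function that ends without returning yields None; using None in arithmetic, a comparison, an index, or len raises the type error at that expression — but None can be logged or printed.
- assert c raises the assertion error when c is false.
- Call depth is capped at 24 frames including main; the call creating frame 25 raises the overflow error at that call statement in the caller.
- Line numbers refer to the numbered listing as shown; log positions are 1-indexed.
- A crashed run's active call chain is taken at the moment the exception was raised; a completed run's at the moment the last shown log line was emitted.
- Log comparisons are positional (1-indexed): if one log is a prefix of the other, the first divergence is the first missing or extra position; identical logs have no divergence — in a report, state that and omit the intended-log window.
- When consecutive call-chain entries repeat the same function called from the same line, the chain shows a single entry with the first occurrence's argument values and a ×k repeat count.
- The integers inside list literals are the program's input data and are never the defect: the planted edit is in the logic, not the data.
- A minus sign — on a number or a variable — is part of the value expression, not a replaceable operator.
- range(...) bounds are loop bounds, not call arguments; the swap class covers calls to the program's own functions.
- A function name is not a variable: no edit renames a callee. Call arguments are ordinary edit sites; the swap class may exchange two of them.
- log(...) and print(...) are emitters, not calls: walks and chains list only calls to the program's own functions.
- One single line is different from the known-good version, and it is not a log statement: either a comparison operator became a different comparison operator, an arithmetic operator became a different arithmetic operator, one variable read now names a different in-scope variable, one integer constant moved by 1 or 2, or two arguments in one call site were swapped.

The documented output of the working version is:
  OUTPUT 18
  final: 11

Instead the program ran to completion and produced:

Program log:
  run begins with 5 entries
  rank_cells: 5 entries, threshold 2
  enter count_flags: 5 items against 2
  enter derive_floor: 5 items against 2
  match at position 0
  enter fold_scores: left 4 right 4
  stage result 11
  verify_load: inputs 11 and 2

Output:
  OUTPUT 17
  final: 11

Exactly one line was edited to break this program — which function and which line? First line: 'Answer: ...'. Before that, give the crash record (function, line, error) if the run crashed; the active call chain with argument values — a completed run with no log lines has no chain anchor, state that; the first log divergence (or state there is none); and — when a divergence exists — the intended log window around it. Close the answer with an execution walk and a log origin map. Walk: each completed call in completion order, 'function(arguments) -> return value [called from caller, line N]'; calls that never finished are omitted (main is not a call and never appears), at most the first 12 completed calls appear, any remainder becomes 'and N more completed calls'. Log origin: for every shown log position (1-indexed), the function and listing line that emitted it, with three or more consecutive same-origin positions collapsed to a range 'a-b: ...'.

Answer: the defect is in verify_load at line 33.
Key fact: No log line changed; the fault shows up purely in the output.
Call chain: main -> verify_load(11, 2) (called at line 44).
First divergence: there is none — every log position agrees.
Execution walk:
  derive_floor([2, 11, 2, 1, 6], 2) -> 0  [called from count_flags, line 9]
  count_flags([2, 11, 2, 1, 6], 2) -> 4  [called from rank_cells, line 25]
  fold_scores(4, 4) -> 11  [called from rank_cells, line 27]
  rank_cells([2, 11, 2, 1, 6], 2) -> 11  [called from main, line 42]
  verify_load(11, 2) -> 17  [called from main, line 44]
Log line origins:
  1: emitted by main (line 41)
  2: emitted by rank_cells (line 24)
  3: emitted by count_flags (line 8)
  4: emitted by derive_floor (line 2)
  5: emitted by count_flags (line 10)
  6: emitted by fold_scores (line 15)
  7: emitted by main (line 43)
  8: emitted by verify_load (line 30)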